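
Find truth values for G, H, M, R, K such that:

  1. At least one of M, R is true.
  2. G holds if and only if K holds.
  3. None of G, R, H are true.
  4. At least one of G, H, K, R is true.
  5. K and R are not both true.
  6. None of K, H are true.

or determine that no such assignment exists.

Unsatisfiable — no assignment works.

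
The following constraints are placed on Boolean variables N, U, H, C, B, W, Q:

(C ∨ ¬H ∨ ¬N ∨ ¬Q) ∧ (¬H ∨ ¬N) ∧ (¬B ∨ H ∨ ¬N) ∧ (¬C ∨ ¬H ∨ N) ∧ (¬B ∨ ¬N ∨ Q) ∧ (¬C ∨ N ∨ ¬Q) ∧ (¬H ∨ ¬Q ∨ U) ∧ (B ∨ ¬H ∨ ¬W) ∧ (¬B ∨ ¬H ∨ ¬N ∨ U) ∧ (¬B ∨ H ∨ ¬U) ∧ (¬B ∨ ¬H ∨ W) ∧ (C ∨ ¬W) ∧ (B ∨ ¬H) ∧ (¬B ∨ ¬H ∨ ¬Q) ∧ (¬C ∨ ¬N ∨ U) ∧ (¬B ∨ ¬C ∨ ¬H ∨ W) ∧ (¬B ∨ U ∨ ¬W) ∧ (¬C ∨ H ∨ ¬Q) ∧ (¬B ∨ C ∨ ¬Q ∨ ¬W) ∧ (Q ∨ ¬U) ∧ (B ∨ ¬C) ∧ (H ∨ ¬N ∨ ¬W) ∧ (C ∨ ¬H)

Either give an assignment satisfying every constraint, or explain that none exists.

N=T; U=F; H=F; C=F; B=F; W=F; Q=T

Set N = True.
  then (¬H ∨ ¬N) forces H = False.
  then (¬B ∨ H ∨ ¬N) forces B = False.
  then (B ∨ ¬C) forces C = False.
  then (H ∨ ¬N ∨ ¬W) forces W = False.
Set U = False.
Set Q = True.
All clauses satisfied.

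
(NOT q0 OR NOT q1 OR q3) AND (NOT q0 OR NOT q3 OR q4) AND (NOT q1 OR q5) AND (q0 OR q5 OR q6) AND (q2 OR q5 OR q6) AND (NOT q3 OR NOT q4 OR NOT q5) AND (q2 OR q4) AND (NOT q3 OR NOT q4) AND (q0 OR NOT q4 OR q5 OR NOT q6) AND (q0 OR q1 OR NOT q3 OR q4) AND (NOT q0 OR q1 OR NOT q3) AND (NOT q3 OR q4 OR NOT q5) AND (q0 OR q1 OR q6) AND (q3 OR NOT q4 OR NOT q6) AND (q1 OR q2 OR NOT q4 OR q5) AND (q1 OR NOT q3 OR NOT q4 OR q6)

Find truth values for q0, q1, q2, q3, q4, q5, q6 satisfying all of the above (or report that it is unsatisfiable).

Set q0 = False.
Set q1 = False.
  then (q0 OR q1 OR q6) forces q6 = True.
Try q2 = False:
  (q2 OR q4) forces q4 = True.
  (NOT q3 OR NOT q4) forces q3 = False.
  clause (q3 OR NOT q4 OR NOT q6) is falsified — backtrack.
So q2 = True.
Try q3 = True:
  (NOT q3 OR NOT q4) forces q4 = False.
  clause (q0 OR q1 OR NOT q3 OR q4) is falsified — backtrack.
So q3 = False.
  then (q3 OR NOT q4 OR NOT q6) forces q4 = False.
Set q5 = True.
All clauses satisfied.

q0: False, q1: False, q2: True, q3: False, q4: False, q5: True, q6: True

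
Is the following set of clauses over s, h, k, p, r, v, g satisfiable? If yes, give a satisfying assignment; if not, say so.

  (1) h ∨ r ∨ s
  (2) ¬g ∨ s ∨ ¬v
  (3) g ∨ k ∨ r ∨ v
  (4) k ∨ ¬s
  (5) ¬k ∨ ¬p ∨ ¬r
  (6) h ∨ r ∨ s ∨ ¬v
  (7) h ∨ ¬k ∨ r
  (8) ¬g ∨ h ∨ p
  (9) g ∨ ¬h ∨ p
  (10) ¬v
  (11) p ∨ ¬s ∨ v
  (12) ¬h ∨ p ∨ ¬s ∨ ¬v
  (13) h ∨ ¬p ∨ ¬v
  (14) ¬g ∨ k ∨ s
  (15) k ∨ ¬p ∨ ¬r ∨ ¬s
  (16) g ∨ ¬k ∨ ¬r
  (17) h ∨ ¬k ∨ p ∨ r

s: False, h: True, k: True, p: True, r: False, v: False, g: False

Unit clause (¬v) forces v = False.
Set s = False.
Set h = True.
Set k = True.
Set p = True.
  then (¬k ∨ ¬p ∨ ¬r) forces r = False.
Set g = False.
All clauses satisfied.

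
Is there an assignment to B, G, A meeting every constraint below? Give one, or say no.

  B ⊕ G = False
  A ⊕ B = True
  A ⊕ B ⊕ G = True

B = False, G = False, A = True

B ⊕ G = F ⊕ F = False ✓
A ⊕ B = T ⊕ F = True ✓
A ⊕ B ⊕ G = T ⊕ F ⊕ F = True ✓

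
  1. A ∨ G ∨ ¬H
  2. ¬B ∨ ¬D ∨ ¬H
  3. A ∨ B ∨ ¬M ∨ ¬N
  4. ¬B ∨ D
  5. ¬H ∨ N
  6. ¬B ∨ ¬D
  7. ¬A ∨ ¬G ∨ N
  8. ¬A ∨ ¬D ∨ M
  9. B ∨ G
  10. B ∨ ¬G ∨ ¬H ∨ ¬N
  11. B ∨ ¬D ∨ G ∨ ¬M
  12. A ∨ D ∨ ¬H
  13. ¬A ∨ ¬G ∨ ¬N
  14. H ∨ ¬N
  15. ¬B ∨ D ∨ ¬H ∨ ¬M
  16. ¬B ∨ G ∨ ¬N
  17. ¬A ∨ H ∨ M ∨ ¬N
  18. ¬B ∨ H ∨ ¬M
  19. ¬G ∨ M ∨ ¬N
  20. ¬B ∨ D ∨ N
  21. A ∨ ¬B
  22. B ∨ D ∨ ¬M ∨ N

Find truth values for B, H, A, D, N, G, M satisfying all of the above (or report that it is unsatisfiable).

B = False, H = False, A = False, D = False, N = False, G = True, M = False

Set B = False.
  then (B ∨ G) forces G = True.
Set H = False.
  then (H ∨ ¬N) forces N = False.
  then (¬A ∨ ¬G ∨ N) forces A = False.
Set D = False.
  then (B ∨ D ∨ ¬M ∨ N) forces M = False.
All clauses satisfied.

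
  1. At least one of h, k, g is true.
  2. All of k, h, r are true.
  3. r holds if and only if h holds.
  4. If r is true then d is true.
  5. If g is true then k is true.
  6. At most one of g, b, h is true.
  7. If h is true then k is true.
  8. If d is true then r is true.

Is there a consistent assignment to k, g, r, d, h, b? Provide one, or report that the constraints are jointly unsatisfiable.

k = True, g = False, r = True, d = True, h = True, b = False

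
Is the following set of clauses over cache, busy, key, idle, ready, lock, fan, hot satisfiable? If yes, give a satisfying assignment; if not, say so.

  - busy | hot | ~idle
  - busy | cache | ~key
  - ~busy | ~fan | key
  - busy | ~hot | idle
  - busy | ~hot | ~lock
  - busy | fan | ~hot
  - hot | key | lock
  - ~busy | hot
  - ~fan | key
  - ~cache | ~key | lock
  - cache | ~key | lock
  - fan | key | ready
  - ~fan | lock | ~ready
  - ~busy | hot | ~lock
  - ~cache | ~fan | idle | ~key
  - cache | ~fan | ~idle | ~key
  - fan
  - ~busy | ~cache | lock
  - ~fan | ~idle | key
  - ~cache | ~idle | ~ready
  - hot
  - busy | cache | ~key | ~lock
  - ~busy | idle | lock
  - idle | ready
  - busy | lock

Unit clause (fan) forces fan = True.
Unit clause (hot) forces hot = True.
In (~fan | key) only key is left, so key = True.
Set cache = True.
  then (~cache | ~key | lock) forces lock = True.
  then (~cache | ~fan | idle | ~key) forces idle = True.
  then (~cache | ~idle | ~ready) forces ready = False.
  then (busy | ~hot | ~lock) forces busy = True.
All clauses satisfied.

cache = True; busy = True; key = True; idle = True; ready = False; lock = True; fan = True; hot = True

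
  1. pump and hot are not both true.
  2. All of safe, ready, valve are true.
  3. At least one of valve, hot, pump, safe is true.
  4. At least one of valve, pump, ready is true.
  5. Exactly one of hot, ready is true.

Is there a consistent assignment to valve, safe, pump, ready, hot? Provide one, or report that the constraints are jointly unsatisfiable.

valve = True; safe = True; pump = False; ready = True; hot = False

  (1) pump=F, hot=F — not both ✓
  (2) {safe, ready, valve}: all 3 true ✓
  (3) {valve, hot, pump, safe}: 2 true — at least one ✓
  (4) {valve, pump, ready}: 2 true — at least one ✓
  (5) {hot, ready}: 1 true — exactly one ✓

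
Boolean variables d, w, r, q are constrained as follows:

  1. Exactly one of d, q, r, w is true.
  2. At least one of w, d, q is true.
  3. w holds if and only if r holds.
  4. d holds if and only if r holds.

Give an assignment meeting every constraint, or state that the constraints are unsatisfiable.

d = False, w = False, r = False, q = True

  (1) {d, q, r, w}: 1 true — exactly one ✓
  (2) {w, d, q}: 1 true — at least one ✓
  (3) w=F, r=F — same ✓
  (4) d=F, r=F — same ✓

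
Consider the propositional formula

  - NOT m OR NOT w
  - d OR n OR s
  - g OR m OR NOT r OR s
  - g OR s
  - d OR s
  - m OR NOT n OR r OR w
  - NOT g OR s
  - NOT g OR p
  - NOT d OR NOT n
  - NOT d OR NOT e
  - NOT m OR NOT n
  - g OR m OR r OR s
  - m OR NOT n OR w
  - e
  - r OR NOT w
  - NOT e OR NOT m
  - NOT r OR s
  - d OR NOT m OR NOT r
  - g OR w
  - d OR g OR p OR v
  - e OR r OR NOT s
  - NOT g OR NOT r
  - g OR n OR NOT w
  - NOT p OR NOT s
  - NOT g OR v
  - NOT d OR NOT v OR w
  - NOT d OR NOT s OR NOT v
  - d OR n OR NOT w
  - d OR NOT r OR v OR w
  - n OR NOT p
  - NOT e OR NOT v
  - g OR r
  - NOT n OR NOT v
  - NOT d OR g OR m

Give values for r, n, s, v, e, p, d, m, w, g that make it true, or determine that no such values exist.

UNSATISFIABLE

Case v = True:
  (e) forces e = True.
  Clause (NOT e OR NOT v) is falsified — contradiction.
Case v = False:
  (e) forces e = True.
  (NOT d OR NOT e) forces d = False.
  (d OR s) forces s = True.
  (NOT e OR NOT m) forces m = False.
  (NOT p OR NOT s) forces p = False.
  (NOT g OR p) forces g = False.
  Clause (d OR g OR p OR v) is falsified — contradiction.
Both cases fail, so the formula is unsatisfiable.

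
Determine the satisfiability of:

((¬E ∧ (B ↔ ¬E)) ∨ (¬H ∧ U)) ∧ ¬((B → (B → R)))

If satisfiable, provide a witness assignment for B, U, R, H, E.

B=T, U=F, R=F, H=T, E=F

  (¬E ∧ (B ↔ ¬E)) ∨ (¬H ∧ U) = True
    ¬E ∧ (B ↔ ¬E) = True
      ¬E = True
      B ↔ ¬E = True
        ¬E = True
    ¬H ∧ U = False
      ¬H = False
  ¬((B → (B → R))) = True
    B → (B → R) = False
      B → R = False
Both conjuncts True, so the formula holds.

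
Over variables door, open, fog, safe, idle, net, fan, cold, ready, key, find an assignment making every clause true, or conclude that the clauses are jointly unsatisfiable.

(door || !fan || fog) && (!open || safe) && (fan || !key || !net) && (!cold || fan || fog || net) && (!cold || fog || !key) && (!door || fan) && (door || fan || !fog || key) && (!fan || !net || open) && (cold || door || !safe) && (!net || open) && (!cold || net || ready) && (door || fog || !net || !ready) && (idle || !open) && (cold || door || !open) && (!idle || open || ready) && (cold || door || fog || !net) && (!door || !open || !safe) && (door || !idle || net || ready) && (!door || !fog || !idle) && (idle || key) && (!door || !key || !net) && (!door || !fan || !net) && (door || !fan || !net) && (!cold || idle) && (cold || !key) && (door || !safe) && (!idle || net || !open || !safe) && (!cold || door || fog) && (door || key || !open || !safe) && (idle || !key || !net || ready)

door=F, open=F, fog=T, safe=F, idle=T, net=F, fan=T, cold=T, ready=T, key=T

Set door = False.
  then (door || !safe) forces safe = False.
  then (!open || safe) forces open = False.
  then (!net || open) forces net = False.
Set fog = True.
Set idle = True.
  then (!idle || open || ready) forces ready = True.
Set fan = True.
Set cold = True.
Set key = True.
All clauses satisfied.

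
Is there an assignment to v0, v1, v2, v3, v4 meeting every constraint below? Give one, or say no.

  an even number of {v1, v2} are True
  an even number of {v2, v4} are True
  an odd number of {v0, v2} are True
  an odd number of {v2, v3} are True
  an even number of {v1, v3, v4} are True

v0: False, v1: True, v2: True, v3: False, v4: True

{v1, v2}: 2 true → even ✓
{v2, v4}: 2 true → even ✓
{v0, v2}: 1 true → odd ✓
{v2, v3}: 1 true → odd ✓
{v1, v3, v4}: 2 true → even ✓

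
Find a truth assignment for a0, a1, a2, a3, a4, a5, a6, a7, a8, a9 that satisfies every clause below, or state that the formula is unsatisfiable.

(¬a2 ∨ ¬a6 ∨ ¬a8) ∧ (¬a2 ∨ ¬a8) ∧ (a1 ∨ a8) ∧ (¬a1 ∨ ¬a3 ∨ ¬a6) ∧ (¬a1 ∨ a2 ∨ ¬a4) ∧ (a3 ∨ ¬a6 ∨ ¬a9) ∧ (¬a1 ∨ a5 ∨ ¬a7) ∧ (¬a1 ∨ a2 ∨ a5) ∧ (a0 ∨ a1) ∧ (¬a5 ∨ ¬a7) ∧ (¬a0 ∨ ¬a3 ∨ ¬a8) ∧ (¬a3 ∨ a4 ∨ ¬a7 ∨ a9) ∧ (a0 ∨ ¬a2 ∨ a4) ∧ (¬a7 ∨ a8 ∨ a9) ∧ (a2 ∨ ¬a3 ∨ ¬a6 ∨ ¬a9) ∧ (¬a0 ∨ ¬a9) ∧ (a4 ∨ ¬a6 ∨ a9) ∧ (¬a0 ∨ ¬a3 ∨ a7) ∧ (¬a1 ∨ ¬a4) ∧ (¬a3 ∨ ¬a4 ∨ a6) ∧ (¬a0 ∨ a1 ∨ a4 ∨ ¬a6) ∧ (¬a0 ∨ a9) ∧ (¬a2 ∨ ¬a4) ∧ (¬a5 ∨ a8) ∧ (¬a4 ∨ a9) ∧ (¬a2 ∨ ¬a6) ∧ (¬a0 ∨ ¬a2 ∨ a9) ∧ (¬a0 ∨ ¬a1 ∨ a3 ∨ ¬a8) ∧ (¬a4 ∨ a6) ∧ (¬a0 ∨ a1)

Set a0 = False.
  then (a0 ∨ a1) forces a1 = True.
  then (¬a1 ∨ ¬a4) forces a4 = False.
  then (a0 ∨ ¬a2 ∨ a4) forces a2 = False.
  then (¬a1 ∨ a2 ∨ a5) forces a5 = True.
  then (¬a5 ∨ ¬a7) forces a7 = False.
  then (¬a5 ∨ a8) forces a8 = True.
Set a3 = True.
  then (¬a1 ∨ ¬a3 ∨ ¬a6) forces a6 = False.
Set a9 = True.
All clauses satisfied.

a0=F, a1=T, a2=F, a3=T, a4=F, a5=T, a6=F, a7=F, a8=T, a9=T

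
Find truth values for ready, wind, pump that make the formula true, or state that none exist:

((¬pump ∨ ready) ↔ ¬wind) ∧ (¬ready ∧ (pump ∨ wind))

ready = False, wind = True, pump = True

  (¬pump ∨ ready) ↔ ¬wind = True
    ¬pump ∨ ready = False
      ¬pump = False
    ¬wind = False
  ¬ready ∧ (pump ∨ wind) = True
    ¬ready = True
    pump ∨ wind = True
Both conjuncts True, so the formula holds.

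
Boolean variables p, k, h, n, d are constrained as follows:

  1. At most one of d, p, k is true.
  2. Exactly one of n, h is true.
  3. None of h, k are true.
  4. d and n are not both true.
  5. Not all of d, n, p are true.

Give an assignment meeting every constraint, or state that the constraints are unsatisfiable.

p=F; k=F; h=F; n=T; d=F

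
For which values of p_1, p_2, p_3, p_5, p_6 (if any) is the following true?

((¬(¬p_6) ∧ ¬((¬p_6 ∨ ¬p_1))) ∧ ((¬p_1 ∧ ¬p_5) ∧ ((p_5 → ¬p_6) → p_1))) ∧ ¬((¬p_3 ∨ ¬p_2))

Case p_1 = True: the conjunct ¬p_1 is False.
Case p_1 = False: the conjunct ¬((¬p_6 ∨ ¬p_1)) becomes ¬((¬p_6 ∨ True)) = False.
Both cases fail — unsatisfiable.

No satisfying assignment exists.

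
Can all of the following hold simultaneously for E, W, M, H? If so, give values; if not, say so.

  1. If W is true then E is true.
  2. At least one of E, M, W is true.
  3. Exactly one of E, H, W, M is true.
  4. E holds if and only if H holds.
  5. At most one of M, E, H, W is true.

E = False, W = False, M = True, H = False

  (1) W=F ⇒ E: vacuous ✓
  (2) {E, M, W}: 1 true — at least one ✓
  (3) {E, H, W, M}: 1 true — exactly one ✓
  (4) E=F, H=F — same ✓
  (5) {M, E, H, W}: 1 true — at most one ✓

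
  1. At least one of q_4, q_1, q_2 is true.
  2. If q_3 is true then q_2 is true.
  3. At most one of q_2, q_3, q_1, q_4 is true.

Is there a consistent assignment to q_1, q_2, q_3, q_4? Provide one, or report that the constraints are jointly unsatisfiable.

q_1=F, q_2=F, q_3=F, q_4=T

  (1) {q_4, q_1, q_2}: 1 true — at least one ✓
  (2) q_3=F ⇒ q_2: vacuous ✓
  (3) {q_2, q_3, q_1, q_4}: 1 true — at most one ✓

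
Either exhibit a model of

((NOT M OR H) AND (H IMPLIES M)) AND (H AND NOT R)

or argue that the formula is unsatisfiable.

R = False, H = True, M = True

  (NOT M OR H) AND (H IMPLIES M) = True
    NOT M OR H = True
      NOT M = False
    H IMPLIES M = True
  H AND NOT R = True
    NOT R = True
Both conjuncts True, so the formula holds.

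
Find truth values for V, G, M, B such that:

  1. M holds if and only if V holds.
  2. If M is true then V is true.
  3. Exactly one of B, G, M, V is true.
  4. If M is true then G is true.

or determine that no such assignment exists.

V = False; G = False; M = False; B = True

  (1) M=F, V=F — same ✓
  (2) M=F ⇒ V: vacuous ✓
  (3) {B, G, M, V}: 1 true — exactly one ✓
  (4) M=F ⇒ G: vacuous ✓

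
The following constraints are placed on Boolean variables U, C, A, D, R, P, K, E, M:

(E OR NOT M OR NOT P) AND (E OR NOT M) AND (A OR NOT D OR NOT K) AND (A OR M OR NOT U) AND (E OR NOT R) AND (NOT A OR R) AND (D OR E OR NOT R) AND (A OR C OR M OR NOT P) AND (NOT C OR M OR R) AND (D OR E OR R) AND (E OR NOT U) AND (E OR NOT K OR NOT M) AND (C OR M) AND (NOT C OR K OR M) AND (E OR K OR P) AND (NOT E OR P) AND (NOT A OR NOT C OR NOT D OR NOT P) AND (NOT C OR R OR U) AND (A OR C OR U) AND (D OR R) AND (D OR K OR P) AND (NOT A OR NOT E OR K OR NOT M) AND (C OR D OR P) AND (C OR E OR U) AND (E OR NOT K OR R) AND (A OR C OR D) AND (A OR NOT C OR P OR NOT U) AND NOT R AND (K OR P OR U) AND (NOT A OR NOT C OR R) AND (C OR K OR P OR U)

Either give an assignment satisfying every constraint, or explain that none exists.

U: True, C: True, A: False, D: True, R: False, P: True, K: False, E: True, M: True

Unit clause (NOT R) forces R = False.
In (NOT A OR R) only NOT A is left, so A = False.
In (D OR R) only D is left, so D = True.
In (A OR NOT D OR NOT K) only NOT K is left, so K = False.
Try U = False:
  (NOT C OR R OR U) forces C = False.
  clause (A OR C OR U) is falsified — backtrack.
So U = True.
  then (A OR M OR NOT U) forces M = True.
  then (E OR NOT U) forces E = True.
  then (NOT E OR P) forces P = True.
Set C = True.
All clauses satisfied.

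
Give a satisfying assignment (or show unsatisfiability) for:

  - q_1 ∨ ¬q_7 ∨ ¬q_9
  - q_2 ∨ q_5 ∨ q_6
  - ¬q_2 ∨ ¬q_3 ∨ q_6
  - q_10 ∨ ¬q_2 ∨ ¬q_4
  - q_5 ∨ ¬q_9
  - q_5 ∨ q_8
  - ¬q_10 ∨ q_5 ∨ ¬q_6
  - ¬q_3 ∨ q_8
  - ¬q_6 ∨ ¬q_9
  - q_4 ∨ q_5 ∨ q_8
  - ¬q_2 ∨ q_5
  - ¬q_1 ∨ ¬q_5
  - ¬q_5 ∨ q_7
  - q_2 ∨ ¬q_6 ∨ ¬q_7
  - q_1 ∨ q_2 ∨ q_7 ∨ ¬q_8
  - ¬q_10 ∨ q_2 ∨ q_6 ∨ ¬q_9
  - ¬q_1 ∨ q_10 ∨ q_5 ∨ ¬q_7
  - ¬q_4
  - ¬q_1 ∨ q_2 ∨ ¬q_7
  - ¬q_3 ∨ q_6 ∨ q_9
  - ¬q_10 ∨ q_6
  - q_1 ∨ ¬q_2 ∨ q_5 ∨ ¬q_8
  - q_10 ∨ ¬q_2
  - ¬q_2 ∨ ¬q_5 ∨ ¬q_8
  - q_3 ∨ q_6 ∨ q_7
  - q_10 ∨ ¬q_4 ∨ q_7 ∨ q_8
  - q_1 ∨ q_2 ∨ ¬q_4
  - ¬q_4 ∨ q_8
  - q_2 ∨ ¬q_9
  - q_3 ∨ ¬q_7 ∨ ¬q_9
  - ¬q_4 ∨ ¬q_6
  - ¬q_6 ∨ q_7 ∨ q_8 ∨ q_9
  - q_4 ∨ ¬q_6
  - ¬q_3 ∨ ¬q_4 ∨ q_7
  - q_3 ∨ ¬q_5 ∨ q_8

Unit clause (¬q_4) forces q_4 = False.
In (q_4 ∨ ¬q_6) only ¬q_6 is left, so q_6 = False.
In (¬q_10 ∨ q_6) only ¬q_10 is left, so q_10 = False.
In (q_10 ∨ ¬q_2) only ¬q_2 is left, so q_2 = False.
In (q_2 ∨ ¬q_9) only ¬q_9 is left, so q_9 = False.
In (q_2 ∨ q_5 ∨ q_6) only q_5 is left, so q_5 = True.
In (¬q_1 ∨ ¬q_5) only ¬q_1 is left, so q_1 = False.
In (¬q_5 ∨ q_7) only q_7 is left, so q_7 = True.
In (¬q_3 ∨ q_6 ∨ q_9) only ¬q_3 is left, so q_3 = False.
In (q_3 ∨ ¬q_5 ∨ q_8) only q_8 is left, so q_8 = True.
All clauses satisfied.

q_1 = False, q_2 = False, q_3 = False, q_4 = False, q_5 = True, q_6 = False, q_7 = True, q_8 = True, q_9 = False, q_10 = False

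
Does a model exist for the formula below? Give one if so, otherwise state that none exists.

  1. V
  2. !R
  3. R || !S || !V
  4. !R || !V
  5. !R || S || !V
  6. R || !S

Unit clause (V) forces V = True.
Unit clause (!R) forces R = False.
In (R || !S || !V) only !S is left, so S = False.
Check each clause:
  (V): V holds.
  (!R): !R holds.
  (R || !S || !V): !S holds.
  (!R || !V): !R holds.
  (!R || S || !V): !R holds.
  (R || !S): !S holds.
All clauses satisfied.

S=F, V=T, R=F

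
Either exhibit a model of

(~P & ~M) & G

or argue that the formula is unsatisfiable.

P = False, G = True, M = False

  ~P & ~M = True
    ~P = True
    ~M = True
Both conjuncts True, so the formula holds.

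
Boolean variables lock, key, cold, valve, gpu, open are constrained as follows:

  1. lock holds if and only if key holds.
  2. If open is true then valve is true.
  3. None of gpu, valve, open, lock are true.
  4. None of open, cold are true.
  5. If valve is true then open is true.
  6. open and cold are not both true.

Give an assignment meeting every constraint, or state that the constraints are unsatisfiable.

lock = False, key = False, cold = False, valve = False, gpu = False, open = False

  (1) lock=F, key=F — same ✓
  (2) open=F ⇒ valve: vacuous ✓
  (3) {gpu, valve, open, lock}: 0 true — none ✓
  (4) {open, cold}: 0 true — none ✓
  (5) valve=F ⇒ open: vacuous ✓
  (6) open=F, cold=F — not both ✓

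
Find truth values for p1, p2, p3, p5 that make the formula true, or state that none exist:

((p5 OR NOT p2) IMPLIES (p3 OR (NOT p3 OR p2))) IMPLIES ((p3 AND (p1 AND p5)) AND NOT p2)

p1=T, p2=F, p3=T, p5=T

  ((p5 OR NOT p2) IMPLIES (p3 OR (NOT p3 OR p2))) IMPLIES ((p3 AND (p1 AND p5)) AND NOT p2) = True
    (p5 OR NOT p2) IMPLIES (p3 OR (NOT p3 OR p2)) = True
      p5 OR NOT p2 = True
        NOT p2 = True
      p3 OR (NOT p3 OR p2) = True
        NOT p3 OR p2 = False
          NOT p3 = False
    (p3 AND (p1 AND p5)) AND NOT p2 = True
      p3 AND (p1 AND p5) = True
        p1 AND p5 = True
      NOT p2 = True
The formula evaluates to True.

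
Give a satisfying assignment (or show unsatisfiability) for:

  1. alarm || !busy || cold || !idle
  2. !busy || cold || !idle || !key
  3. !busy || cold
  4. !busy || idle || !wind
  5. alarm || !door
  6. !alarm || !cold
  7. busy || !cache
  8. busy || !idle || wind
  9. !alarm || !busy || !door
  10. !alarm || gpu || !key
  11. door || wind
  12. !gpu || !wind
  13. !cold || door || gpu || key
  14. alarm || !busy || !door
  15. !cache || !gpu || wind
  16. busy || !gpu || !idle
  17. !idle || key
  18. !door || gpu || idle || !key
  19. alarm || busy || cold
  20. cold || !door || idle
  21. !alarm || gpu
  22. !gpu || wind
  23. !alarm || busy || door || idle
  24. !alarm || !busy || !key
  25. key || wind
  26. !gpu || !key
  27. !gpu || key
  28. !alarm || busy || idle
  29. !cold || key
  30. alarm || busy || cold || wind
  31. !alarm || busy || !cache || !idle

Set key = True.
  then (!gpu || !key) forces gpu = False.
  then (!alarm || gpu || !key) forces alarm = False.
  then (alarm || !door) forces door = False.
  then (door || wind) forces wind = True.
Set busy = False.
  then (busy || !cache) forces cache = False.
  then (alarm || busy || cold) forces cold = True.
Set idle = False.
All clauses satisfied.

key=T, busy=F, cold=T, cache=F, wind=T, gpu=F, alarm=F, idle=F, door=F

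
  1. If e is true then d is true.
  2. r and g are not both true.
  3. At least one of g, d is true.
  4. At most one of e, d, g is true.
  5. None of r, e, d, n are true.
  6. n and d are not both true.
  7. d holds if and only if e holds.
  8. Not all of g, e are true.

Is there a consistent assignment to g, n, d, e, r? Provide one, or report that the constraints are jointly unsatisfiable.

g = True; n = False; d = False; e = False; r = False

  (1) e=F ⇒ d: vacuous ✓
  (2) r=F, g=T — not both ✓
  (3) {g, d}: 1 true — at least one ✓
  (4) {e, d, g}: 1 true — at most one ✓
  (5) {r, e, d, n}: 0 true — none ✓
  (6) n=F, d=F — not both ✓
  (7) d=F, e=F — same ✓
  (8) {g, e}: 1/2 true — not all ✓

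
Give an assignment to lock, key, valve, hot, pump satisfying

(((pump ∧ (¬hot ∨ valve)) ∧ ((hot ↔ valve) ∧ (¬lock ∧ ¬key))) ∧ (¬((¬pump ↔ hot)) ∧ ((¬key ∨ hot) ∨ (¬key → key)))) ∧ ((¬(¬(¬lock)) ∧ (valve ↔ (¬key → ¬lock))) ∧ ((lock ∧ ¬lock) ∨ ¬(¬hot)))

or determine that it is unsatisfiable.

lock: False, key: False, valve: True, hot: True, pump: True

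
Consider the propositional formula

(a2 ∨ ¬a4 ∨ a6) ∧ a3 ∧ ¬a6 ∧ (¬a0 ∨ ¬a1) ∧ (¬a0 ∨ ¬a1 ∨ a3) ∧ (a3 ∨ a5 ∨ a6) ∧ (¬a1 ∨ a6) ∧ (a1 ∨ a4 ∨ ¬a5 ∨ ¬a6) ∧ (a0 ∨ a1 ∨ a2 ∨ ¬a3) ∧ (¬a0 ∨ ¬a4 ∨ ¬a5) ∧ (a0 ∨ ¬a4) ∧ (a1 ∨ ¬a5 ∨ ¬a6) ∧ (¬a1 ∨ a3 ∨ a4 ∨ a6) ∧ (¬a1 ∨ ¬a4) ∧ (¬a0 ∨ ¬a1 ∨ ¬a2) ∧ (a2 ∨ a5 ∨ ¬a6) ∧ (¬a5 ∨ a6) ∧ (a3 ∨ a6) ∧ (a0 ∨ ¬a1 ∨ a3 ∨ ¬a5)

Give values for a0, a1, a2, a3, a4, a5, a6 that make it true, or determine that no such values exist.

a0 = True; a1 = False; a2 = True; a3 = True; a4 = True; a5 = False; a6 = False

Unit clause (a3) forces a3 = True.
Unit clause (¬a6) forces a6 = False.
In (¬a1 ∨ a6) only ¬a1 is left, so a1 = False.
In (¬a5 ∨ a6) only ¬a5 is left, so a5 = False.
Set a0 = True.
Set a2 = True.
Set a4 = True.
All clauses satisfied.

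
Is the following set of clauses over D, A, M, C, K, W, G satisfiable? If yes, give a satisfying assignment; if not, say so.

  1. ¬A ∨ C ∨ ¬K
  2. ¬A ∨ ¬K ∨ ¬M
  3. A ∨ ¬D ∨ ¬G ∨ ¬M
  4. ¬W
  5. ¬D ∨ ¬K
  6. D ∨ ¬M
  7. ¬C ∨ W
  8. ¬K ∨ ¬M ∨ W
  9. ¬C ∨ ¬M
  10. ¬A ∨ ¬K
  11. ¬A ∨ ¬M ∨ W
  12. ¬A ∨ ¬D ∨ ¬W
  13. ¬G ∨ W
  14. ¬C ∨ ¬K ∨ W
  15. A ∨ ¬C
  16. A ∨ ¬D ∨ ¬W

D=T, A=F, M=F, C=F, K=F, W=F, G=F

Unit clause (¬W) forces W = False.
In (¬C ∨ W) only ¬C is left, so C = False.
In (¬G ∨ W) only ¬G is left, so G = False.
Set D = True.
  then (¬D ∨ ¬K) forces K = False.
Set A = False.
Set M = False.
All clauses satisfied.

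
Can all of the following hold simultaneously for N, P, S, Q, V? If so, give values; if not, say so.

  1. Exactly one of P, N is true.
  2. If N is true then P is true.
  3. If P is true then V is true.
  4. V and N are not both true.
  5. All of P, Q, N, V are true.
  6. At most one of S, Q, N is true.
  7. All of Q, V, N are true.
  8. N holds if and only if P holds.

No satisfying assignment exists.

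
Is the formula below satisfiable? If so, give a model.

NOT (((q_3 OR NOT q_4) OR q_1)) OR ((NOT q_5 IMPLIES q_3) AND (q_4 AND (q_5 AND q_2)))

q_1=T; q_2=T; q_3=F; q_4=T; q_5=T

  NOT (((q_3 OR NOT q_4) OR q_1)) OR ((NOT q_5 IMPLIES q_3) AND (q_4 AND (q_5 AND q_2))) = True
    NOT (((q_3 OR NOT q_4) OR q_1)) = False
      (q_3 OR NOT q_4) OR q_1 = True
        q_3 OR NOT q_4 = False
          NOT q_4 = False
    (NOT q_5 IMPLIES q_3) AND (q_4 AND (q_5 AND q_2)) = True
      NOT q_5 IMPLIES q_3 = True
        NOT q_5 = False
      q_4 AND (q_5 AND q_2) = True
        q_5 AND q_2 = True
The formula evaluates to True.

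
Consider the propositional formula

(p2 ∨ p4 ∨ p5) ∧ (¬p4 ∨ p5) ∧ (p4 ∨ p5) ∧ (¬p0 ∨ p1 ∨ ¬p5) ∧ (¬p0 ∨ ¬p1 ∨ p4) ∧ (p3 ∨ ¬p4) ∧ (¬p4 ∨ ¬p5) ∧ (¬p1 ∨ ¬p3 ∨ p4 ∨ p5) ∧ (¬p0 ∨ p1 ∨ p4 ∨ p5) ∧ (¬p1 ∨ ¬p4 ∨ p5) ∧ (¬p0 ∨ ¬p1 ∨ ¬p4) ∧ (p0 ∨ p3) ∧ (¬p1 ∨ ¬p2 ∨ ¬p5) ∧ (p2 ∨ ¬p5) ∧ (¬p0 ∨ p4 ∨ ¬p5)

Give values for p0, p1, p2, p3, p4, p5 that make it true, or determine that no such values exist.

p0 = False, p1 = False, p2 = True, p3 = True, p4 = False, p5 = True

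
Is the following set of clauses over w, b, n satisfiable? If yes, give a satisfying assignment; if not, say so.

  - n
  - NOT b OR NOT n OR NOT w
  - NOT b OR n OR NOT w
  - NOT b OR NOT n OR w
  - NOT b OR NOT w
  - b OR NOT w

w = False, b = False, n = True

Unit clause (n) forces n = True.
Try w = True:
  (NOT b OR NOT n OR NOT w) forces b = False.
  clause (b OR NOT w) is falsified — backtrack.
So w = False.
  then (NOT b OR NOT n OR w) forces b = False.
Check each clause:
  (n): n holds.
  (NOT b OR NOT n OR NOT w): NOT b holds.
  (NOT b OR n OR NOT w): NOT b holds.
  (NOT b OR NOT n OR w): NOT b holds.
  (NOT b OR NOT w): NOT b holds.
  (b OR NOT w): NOT w holds.
All clauses satisfied.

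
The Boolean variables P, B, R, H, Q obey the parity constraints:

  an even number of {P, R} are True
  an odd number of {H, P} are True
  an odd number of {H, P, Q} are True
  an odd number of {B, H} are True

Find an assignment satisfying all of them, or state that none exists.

P = True, B = True, R = True, H = False, Q = False

{P, R}: 2 true → even ✓
{H, P}: 1 true → odd ✓
{H, P, Q}: 1 true → odd ✓
{B, H}: 1 true → odd ✓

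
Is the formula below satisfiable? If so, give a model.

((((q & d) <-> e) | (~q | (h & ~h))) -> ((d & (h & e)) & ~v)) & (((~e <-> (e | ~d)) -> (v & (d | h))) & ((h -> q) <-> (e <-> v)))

e = True; v = True; q = True; d = False; h = True

  (((q & d) <-> e) | (~q | (h & ~h))) -> ((d & (h & e)) & ~v) = True
    ((q & d) <-> e) | (~q | (h & ~h)) = False
      (q & d) <-> e = False
        q & d = False
      ~q | (h & ~h) = False
        ~q = False
        h & ~h = False
          ~h = False
    (d & (h & e)) & ~v = False
      d & (h & e) = False
        h & e = True
      ~v = False
  ((~e <-> (e | ~d)) -> (v & (d | h))) & ((h -> q) <-> (e <-> v)) = True
    (~e <-> (e | ~d)) -> (v & (d | h)) = True
      ~e <-> (e | ~d) = False
        ~e = False
        e | ~d = True
          ~d = True
      v & (d | h) = True
        d | h = True
    (h -> q) <-> (e <-> v) = True
      h -> q = True
      e <-> v = True
Both conjuncts True, so the formula holds.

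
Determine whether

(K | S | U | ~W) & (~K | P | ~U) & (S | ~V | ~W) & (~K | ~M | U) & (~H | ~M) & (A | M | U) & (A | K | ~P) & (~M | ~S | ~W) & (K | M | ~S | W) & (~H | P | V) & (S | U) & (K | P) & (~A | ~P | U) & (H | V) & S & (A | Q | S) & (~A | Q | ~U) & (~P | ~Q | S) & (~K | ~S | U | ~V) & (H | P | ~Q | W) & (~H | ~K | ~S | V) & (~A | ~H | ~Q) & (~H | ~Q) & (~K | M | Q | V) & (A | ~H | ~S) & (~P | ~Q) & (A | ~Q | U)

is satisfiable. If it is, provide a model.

K = True, P = True, U = True, S = True, Q = False, M = False, V = True, A = False, W = True, H = False

Unit clause (S) forces S = True.
Try K = False:
  (K | P) forces P = True.
  (A | K | ~P) forces A = True.
  (~A | ~P | U) forces U = True.
  (~A | Q | ~U) forces Q = True.
  clause (~P | ~Q) is falsified — backtrack.
So K = True.
Set P = True.
  then (~P | ~Q) forces Q = False.
Set U = True.
  then (~A | Q | ~U) forces A = False.
  then (A | ~H | ~S) forces H = False.
  then (H | V) forces V = True.
Set M = False.
Set W = True.
All clauses satisfied.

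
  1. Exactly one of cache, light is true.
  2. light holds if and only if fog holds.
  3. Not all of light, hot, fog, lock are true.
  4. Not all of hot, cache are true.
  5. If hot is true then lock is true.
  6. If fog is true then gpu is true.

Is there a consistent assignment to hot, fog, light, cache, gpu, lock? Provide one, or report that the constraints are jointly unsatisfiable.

hot: False, fog: False, light: False, cache: True, gpu: False, lock: False

  (1) {cache, light}: 1 true — exactly one ✓
  (2) light=F, fog=F — same ✓
  (3) {light, hot, fog, lock}: 0/4 true — not all ✓
  (4) {hot, cache}: 1/2 true — not all ✓
  (5) hot=F ⇒ lock: vacuous ✓
  (6) fog=F ⇒ gpu: vacuous ✓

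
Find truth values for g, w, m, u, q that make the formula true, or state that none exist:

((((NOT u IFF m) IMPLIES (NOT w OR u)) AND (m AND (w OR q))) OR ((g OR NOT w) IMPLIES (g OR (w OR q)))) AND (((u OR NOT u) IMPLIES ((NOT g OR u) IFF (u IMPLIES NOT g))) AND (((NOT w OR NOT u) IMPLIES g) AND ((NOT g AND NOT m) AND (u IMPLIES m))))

Unsatisfiable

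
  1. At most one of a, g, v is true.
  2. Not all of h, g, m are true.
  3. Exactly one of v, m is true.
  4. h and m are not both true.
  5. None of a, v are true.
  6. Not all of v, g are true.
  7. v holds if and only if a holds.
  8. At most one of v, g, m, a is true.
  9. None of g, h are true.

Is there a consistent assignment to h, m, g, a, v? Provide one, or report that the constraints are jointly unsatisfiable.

h: False, m: True, g: False, a: False, v: False

  (1) {a, g, v}: 0 true — at most one ✓
  (2) {h, g, m}: 1/3 true — not all ✓
  (3) {v, m}: 1 true — exactly one ✓
  (4) h=F, m=T — not both ✓
  (5) {a, v}: 0 true — none ✓
  (6) {v, g}: 0/2 true — not all ✓
  (7) v=F, a=F — same ✓
  (8) {v, g, m, a}: 1 true — at most one ✓
  (9) {g, h}: 0 true — none ✓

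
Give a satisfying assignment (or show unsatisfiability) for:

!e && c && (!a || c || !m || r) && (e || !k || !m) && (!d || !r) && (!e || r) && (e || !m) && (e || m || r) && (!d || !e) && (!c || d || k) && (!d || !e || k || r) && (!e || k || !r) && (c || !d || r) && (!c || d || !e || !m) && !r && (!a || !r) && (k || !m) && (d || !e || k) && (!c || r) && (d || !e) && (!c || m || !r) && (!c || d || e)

Case r = True:
  Clause (!r) is falsified — contradiction.
Case r = False:
  (!e) forces e = False.
  (c) forces c = True.
  Clause (!c || r) is falsified — contradiction.
Both cases fail, so the formula is unsatisfiable.

Unsatisfiable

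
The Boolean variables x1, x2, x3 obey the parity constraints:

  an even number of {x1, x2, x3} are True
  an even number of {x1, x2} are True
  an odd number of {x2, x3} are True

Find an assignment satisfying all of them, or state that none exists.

x1=T; x2=T; x3=F

{x1, x2, x3}: 2 true → even ✓
{x1, x2}: 2 true → even ✓
{x2, x3}: 1 true → odd ✓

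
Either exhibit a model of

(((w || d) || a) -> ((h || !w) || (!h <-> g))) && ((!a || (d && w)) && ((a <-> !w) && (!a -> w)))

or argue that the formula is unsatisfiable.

d = False; w = True; a = False; g = True; h = True

  ((w || d) || a) -> ((h || !w) || (!h <-> g)) = True
    (w || d) || a = True
      w || d = True
    (h || !w) || (!h <-> g) = True
      h || !w = True
        !w = False
      !h <-> g = False
        !h = False
  (!a || (d && w)) && ((a <-> !w) && (!a -> w)) = True
    !a || (d && w) = True
      !a = True
      d && w = False
    (a <-> !w) && (!a -> w) = True
      a <-> !w = True
        !w = False
      !a -> w = True
        !a = True
Both conjuncts True, so the formula holds.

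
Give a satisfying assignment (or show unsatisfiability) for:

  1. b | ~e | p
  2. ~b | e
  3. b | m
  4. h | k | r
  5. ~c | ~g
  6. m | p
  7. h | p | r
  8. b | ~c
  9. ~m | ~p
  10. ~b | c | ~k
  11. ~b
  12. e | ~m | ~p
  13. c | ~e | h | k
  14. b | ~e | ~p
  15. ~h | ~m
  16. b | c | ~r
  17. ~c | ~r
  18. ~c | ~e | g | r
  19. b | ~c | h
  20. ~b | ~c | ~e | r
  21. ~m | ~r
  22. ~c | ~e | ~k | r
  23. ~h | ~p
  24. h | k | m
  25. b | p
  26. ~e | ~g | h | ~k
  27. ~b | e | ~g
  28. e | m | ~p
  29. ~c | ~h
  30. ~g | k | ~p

Unsatisfiable

Case b = True:
  Clause (~b) is falsified — contradiction.
Case b = False:
  (b | m) forces m = True.
  (b | ~c) forces c = False.
  (~m | ~p) forces p = False.
  Clause (b | p) is falsified — contradiction.
Both cases fail, so the formula is unsatisfiable.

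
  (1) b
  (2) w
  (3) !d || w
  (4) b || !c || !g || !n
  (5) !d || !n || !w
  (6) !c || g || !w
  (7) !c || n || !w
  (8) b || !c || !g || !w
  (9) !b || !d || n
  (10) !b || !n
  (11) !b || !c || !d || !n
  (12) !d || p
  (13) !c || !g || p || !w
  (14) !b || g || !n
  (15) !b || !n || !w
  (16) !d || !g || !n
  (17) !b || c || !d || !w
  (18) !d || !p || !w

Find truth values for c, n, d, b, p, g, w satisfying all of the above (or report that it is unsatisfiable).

Unit clause (b) forces b = True.
Unit clause (w) forces w = True.
In (!b || !n) only !n is left, so n = False.
In (!c || n || !w) only !c is left, so c = False.
In (!b || !d || n) only !d is left, so d = False.
Set p = False.
Set g = True.
All clauses satisfied.

c=F; n=F; d=F; b=T; p=F; g=T; w=T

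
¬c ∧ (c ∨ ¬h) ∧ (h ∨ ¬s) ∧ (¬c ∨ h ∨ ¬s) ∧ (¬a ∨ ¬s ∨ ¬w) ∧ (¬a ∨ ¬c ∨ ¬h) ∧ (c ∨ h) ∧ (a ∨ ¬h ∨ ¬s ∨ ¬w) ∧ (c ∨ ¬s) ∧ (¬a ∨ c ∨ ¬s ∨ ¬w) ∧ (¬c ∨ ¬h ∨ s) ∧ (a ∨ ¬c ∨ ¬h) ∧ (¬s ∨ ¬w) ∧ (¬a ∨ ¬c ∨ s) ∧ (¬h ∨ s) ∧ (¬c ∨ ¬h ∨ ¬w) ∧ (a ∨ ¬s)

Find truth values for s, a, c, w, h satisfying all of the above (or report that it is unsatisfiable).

Case c = True:
  Clause (¬c) is falsified — contradiction.
Case c = False:
  (c ∨ ¬h) forces h = False.
  Clause (c ∨ h) is falsified — contradiction.
Both cases fail, so the formula is unsatisfiable.

No satisfying assignment exists.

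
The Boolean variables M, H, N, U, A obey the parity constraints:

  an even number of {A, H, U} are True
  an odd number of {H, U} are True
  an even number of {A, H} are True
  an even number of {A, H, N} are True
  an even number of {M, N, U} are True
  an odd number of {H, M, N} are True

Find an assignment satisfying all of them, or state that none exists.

M = False, H = True, N = False, U = False, A = True

{A, H, U}: 2 true → even ✓
{H, U}: 1 true → odd ✓
{A, H}: 2 true → even ✓
{A, H, N}: 2 true → even ✓
{M, N, U}: 0 true → even ✓
{H, M, N}: 1 true → odd ✓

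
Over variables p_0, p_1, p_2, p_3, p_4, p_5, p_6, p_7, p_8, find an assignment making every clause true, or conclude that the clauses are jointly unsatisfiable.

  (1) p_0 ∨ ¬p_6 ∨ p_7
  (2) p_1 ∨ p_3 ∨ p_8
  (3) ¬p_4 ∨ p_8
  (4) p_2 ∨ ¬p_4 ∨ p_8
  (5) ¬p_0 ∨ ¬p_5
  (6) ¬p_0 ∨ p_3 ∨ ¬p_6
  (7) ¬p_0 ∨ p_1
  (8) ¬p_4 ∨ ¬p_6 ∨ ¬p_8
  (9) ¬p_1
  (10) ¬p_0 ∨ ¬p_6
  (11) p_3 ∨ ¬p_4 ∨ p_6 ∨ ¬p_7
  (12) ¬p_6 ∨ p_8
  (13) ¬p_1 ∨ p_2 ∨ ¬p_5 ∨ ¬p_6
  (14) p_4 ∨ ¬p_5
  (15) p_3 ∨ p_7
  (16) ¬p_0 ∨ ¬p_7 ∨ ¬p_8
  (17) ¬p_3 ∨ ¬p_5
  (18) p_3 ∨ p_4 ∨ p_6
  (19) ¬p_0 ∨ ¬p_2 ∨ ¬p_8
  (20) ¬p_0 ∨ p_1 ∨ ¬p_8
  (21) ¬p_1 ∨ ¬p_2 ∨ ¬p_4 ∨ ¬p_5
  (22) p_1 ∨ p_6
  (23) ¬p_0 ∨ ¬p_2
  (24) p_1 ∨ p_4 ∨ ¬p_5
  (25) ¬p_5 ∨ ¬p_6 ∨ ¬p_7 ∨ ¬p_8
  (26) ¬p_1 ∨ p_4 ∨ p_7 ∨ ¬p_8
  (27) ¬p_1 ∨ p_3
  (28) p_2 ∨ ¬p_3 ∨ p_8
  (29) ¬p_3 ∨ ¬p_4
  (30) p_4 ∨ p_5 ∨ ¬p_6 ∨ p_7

p_0: False, p_1: False, p_2: False, p_3: False, p_4: False, p_5: False, p_6: True, p_7: True, p_8: True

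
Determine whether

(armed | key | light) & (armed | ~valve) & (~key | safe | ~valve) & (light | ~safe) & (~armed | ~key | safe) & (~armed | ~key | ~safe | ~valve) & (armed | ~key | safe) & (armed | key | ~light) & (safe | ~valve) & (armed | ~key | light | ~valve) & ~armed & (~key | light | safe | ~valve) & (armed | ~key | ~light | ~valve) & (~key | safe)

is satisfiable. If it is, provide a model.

Unit clause (~armed) forces armed = False.
In (armed | ~valve) only ~valve is left, so valve = False.
Try light = False:
  (armed | key | light) forces key = True.
  (light | ~safe) forces safe = False.
  clause (armed | ~key | safe) is falsified — backtrack.
So light = True.
  then (armed | key | ~light) forces key = True.
  then (~key | safe) forces safe = True.
All clauses satisfied.

light: True, safe: True, key: True, armed: False, valve: False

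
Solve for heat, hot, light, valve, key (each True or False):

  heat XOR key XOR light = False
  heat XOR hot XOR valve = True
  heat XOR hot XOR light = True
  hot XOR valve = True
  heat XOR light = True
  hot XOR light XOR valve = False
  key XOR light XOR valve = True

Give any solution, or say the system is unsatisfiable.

heat = False; hot = False; light = True; valve = True; key = True

heat XOR key XOR light = F XOR T XOR T = False ✓
heat XOR hot XOR valve = F XOR F XOR T = True ✓
heat XOR hot XOR light = F XOR F XOR T = True ✓
hot XOR valve = F XOR T = True ✓
heat XOR light = F XOR T = True ✓
hot XOR light XOR valve = F XOR T XOR T = False ✓
key XOR light XOR valve = T XOR T XOR T = True ✓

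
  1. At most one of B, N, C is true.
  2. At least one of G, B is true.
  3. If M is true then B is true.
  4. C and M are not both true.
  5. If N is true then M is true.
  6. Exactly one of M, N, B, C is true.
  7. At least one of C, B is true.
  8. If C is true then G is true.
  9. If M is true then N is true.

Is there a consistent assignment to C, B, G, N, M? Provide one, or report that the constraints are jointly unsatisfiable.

C=T; B=F; G=T; N=F; M=F

  (1) {B, N, C}: 1 true — at most one ✓
  (2) {G, B}: 1 true — at least one ✓
  (3) M=F ⇒ B: vacuous ✓
  (4) C=T, M=F — not both ✓
  (5) N=F ⇒ M: vacuous ✓
  (6) {M, N, B, C}: 1 true — exactly one ✓
  (7) {C, B}: 1 true — at least one ✓
  (8) C=T ⇒ G: T ✓
  (9) M=F ⇒ N: vacuous ✓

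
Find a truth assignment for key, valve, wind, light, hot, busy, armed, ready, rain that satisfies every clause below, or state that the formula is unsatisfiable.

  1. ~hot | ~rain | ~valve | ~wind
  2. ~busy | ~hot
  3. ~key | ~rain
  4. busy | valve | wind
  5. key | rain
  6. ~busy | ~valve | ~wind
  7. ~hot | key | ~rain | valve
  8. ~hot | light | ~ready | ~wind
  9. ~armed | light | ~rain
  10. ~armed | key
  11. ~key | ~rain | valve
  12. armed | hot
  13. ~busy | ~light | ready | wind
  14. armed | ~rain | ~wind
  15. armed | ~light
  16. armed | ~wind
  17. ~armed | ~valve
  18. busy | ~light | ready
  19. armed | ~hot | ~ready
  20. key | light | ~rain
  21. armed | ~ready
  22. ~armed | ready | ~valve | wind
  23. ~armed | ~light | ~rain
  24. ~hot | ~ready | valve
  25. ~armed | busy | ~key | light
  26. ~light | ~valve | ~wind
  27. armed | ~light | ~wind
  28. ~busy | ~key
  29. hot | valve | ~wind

key = True, valve = True, wind = False, light = False, hot = True, busy = False, armed = False, ready = False, rain = False

Set key = True.
  then (~key | ~rain) forces rain = False.
  then (~busy | ~key) forces busy = False.
Set valve = True.
  then (~armed | ~valve) forces armed = False.
  then (armed | ~ready) forces ready = False.
  then (armed | hot) forces hot = True.
  then (armed | ~light) forces light = False.
  then (armed | ~wind) forces wind = False.
All clauses satisfied.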